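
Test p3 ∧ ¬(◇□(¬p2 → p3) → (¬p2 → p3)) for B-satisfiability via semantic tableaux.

1. p3 ∧ ¬(◇□(¬p2 → p3) → (¬p2 → p3)), w0
2. p3, w0   [∧-rule on 1]
3. ¬(◇□(¬p2 → p3) → (¬p2 → p3)), w0   [∧-rule on 1]
4. ◇□(¬p2 → p3), w0   [¬→-rule on 3]
5. ¬(¬p2 → p3), w0   [¬→-rule on 3]
6. ¬p2, w0   [¬→-rule on 5]
7. ¬p3, w0   [¬→-rule on 5]
Accessibility: w0Rw0
Branch closes: p3 and ¬p3 both at w0.
All branches of the tableau close; one closing branch shown above.

Unsatisfiable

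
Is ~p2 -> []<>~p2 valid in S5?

Tableau for the negation ~(~p2 -> []<>~p2):
1. ~(~p2 -> []<>~p2), w0
2. ~p2, w0
3. ~[]<>~p2, w0
4. ~<>~p2, w1
5. p2, w0
Accessibility: w0Rw0, w0Rw1, w1Rw0, w1Rw1
Branch closes: p2 and ~p2 both at w0.
All branches of the negation close; one closing branch shown above.

Valid in S5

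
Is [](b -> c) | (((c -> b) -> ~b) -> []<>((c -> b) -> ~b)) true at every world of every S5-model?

Yes, valid

Tableau for the negation ~([](b -> c) | (((c -> b) -> ~b) -> []<>((c -> b) -> ~b))):
1. ~([](b -> c) | (((c -> b) -> ~b) -> []<>((c -> b) -> ~b))), 0
2. ~[](b -> c), 0
3. ~(((c -> b) -> ~b) -> []<>((c -> b) -> ~b)), 0
4. (c -> b) -> ~b, 0
5. ~[]<>((c -> b) -> ~b), 0
6. ~(c -> b), 0
7. c, 0
8. ~b, 0
9. ~(b -> c), 1
10. b, 1
11. ~c, 1
12. ~<>((c -> b) -> ~b), 2
13. ~((c -> b) -> ~b), 0
14. c -> b, 0
15. b, 0
Accessibility: 0R0, 0R1, 0R2, 1R0, 1R1, 1R2, 2R0, 2R1, 2R2
Branch closes: b and ~b both at 0.
All branches of the negation close; one closing branch shown above.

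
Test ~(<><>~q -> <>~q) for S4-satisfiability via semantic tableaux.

1. ~(<><>~q -> <>~q), w0
2. <><>~q, w0
3. ~<>~q, w0
4. q, w0
5. <>~q, w1
6. q, w1
7. ~q, w2
8. q, w2
Accessibility: w0Rw0, w0Rw1, w0Rw2, w1Rw1, w1Rw2, w2Rw2
Branch closes: q and ~q both at w2.
(One branch shown.) All branches close.

Unsatisfiable (every branch closes)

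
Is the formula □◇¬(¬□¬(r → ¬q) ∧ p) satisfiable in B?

1. □◇¬(¬□¬(r → ¬q) ∧ p), w0
2. ◇¬(¬□¬(r → ¬q) ∧ p), w0   [□-rule on 1 via w0Rw0]
3. ¬(¬□¬(r → ¬q) ∧ p), w1   [◇-rule on 2: fresh world w1, w0Rw1]
4. ◇¬(¬□¬(r → ¬q) ∧ p), w1   [□-rule on 1 via w0Rw1]
5. ¬p, w1   [¬∧-rule on 3 (branches; this branch)]
6. ¬(¬□¬(r → ¬q) ∧ p), w2   [◇-rule on 4: fresh world w2, w1Rw2]
7. ¬p, w2   [¬∧-rule on 6 (branches; this branch)]
Accessibility: w0Rw0, w0Rw1, w1Rw0, w1Rw1, w1Rw2, w2Rw1, w2Rw2

Satisfiable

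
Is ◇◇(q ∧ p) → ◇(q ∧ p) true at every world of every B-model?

No, not valid

Tableau for the negation ¬(◇◇(q ∧ p) → ◇(q ∧ p)):
1. ¬(◇◇(q ∧ p) → ◇(q ∧ p)), u
2. ◇◇(q ∧ p), u   [¬→-rule on 1]
3. ¬◇(q ∧ p), u   [¬→-rule on 1]
4. ¬(q ∧ p), u   [¬◇-rule on 3 via uRu]
5. ¬p, u   [¬∧-rule on 4 (branches; this branch)]
6. ◇(q ∧ p), v   [◇-rule on 2: fresh world v, uRv]
7. ¬(q ∧ p), v   [¬◇-rule on 3 via uRv]
8. ¬p, v   [¬∧-rule on 7 (branches; this branch)]
9. q ∧ p, w   [◇-rule on 6: fresh world w, vRw]
10. q, w   [∧-rule on 9]
11. p, w   [∧-rule on 9]
Accessibility: uRu, uRv, vRu, vRv, vRw, wRv, wRw
The negation has an open branch (countermodel exists).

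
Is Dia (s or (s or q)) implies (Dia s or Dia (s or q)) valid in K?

Valid

Tableau for the negation not (Dia (s or (s or q)) implies (Dia s or Dia (s or q))):
1. not (Dia (s or (s or q)) implies (Dia s or Dia (s or q))), w0
2. Dia (s or (s or q)), w0
3. not (Dia s or Dia (s or q)), w0
4. not Dia s, w0
5. not Dia (s or q), w0
6. s or (s or q), w1
7. not s, w1
8. not (s or q), w1
9. not q, w1
10. s or q, w1
11. q, w1
Accessibility: w0Rw1
Branch closes: q and not q both at w1.
All branches of the negation close; one closing branch shown above.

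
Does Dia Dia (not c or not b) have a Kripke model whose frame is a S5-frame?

Satisfiable (open branch found)

1. Dia Dia (not c or not b), w0
2. Dia (not c or not b), w1
3. not c or not b, w2
4. not b, w2
Accessibility: w0Rw0, w0Rw1, w0Rw2, w1Rw0, w1Rw1, w1Rw2, w2Rw0, w2Rw1, w2Rw2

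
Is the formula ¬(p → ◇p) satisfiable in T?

No, unsatisfiable

1. ¬(p → ◇p), w0
2. p, w0   [¬→-rule on 1]
3. ¬◇p, w0   [¬→-rule on 1]
4. ¬p, w0   [¬◇-rule on 3 via w0Rw0]
Accessibility: w0Rw0
Branch closes: p and ¬p both at w0.
Every branch closes; the branch above is one of them.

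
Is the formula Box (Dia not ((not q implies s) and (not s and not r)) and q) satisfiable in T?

1. Box (Dia not ((not q implies s) and (not s and not r)) and q), 0
2. Dia not ((not q implies s) and (not s and not r)) and q, 0
3. Dia not ((not q implies s) and (not s and not r)), 0
4. q, 0
5. not ((not q implies s) and (not s and not r)), 1
6. Dia not ((not q implies s) and (not s and not r)) and q, 1
7. Dia not ((not q implies s) and (not s and not r)), 1
8. q, 1
9. not (not s and not r), 1
10. r, 1
11. not ((not q implies s) and (not s and not r)), 2
12. not (not s and not r), 2
13. r, 2
Accessibility: 0R0, 0R1, 1R1, 1R2, 2R2

Yes, satisfiable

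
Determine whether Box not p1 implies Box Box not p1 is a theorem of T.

Tableau for the negation not (Box not p1 implies Box Box not p1):
1. not (Box not p1 implies Box Box not p1), w0
2. Box not p1, w0   [neg-implies-rule on 1]
3. not Box Box not p1, w0   [neg-implies-rule on 1]
4. not p1, w0   [Box-rule on 2 via w0Rw0]
5. not Box not p1, w1   [neg-Box-rule on 3: fresh world w1, w0Rw1]
6. not p1, w1   [Box-rule on 2 via w0Rw1]
7. p1, w2   [neg-Box-rule on 5: fresh world w2, w1Rw2]
Accessibility: w0Rw0, w0Rw1, w1Rw1, w1Rw2, w2Rw2
The negation has an open branch (countermodel exists).

Invalid (countermodel exists)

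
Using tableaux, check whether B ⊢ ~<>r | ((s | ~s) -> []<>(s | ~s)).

Valid in B

Tableau for the negation ~(~<>r | ((s | ~s) -> []<>(s | ~s))):
1. ~(~<>r | ((s | ~s) -> []<>(s | ~s))), u
2. <>r, u
3. ~((s | ~s) -> []<>(s | ~s)), u
4. s | ~s, u
5. ~[]<>(s | ~s), u
6. ~s, u
7. r, v
8. ~<>(s | ~s), w
9. ~(s | ~s), u
10. s, u
Accessibility: uRu, uRv, uRw, vRu, vRv, wRu, wRw
Branch closes: s and ~s both at u.
All branches of the negation close; one closing branch shown above.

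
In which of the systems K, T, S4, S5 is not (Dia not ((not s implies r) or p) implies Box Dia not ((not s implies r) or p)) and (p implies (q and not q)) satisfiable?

K, T, S4

S4-tableau for the formula:
1. not (Dia not ((not s implies r) or p) implies Box Dia not ((not s implies r) or p)) and (p implies (q and not q)), w0
2. not (Dia not ((not s implies r) or p) implies Box Dia not ((not s implies r) or p)), w0
3. p implies (q and not q), w0
4. Dia not ((not s implies r) or p), w0
5. not Box Dia not ((not s implies r) or p), w0
6. not p, w0
7. not ((not s implies r) or p), w1
8. not (not s implies r), w1
9. not p, w1
10. not s, w1
11. not r, w1
12. not Dia not ((not s implies r) or p), w2
13. (not s implies r) or p, w2
14. p, w2
Accessibility: w0Rw0, w0Rw1, w0Rw2, w1Rw1, w2Rw2
Complete open branch: satisfiable in S4, hence also in K, T (this S4-model is also a K-model and a T-model).
S5-tableau for the formula:
1. not (Dia not ((not s implies r) or p) implies Box Dia not ((not s implies r) or p)) and (p implies (q and not q)), w0
2. not (Dia not ((not s implies r) or p) implies Box Dia not ((not s implies r) or p)), w0
3. p implies (q and not q), w0
4. Dia not ((not s implies r) or p), w0
5. not Box Dia not ((not s implies r) or p), w0
6. not p, w0
7. not ((not s implies r) or p), w1
8. not (not s implies r), w1
9. not p, w1
10. not s, w1
11. not r, w1
12. not Dia not ((not s implies r) or p), w2
13. (not s implies r) or p, w0
14. (not s implies r) or p, w1
15. (not s implies r) or p, w2
16. not s implies r, w0
17. not s implies r, w1
18. p, w2
19. r, w0
20. r, w1
Accessibility: w0Rw0, w0Rw1, w0Rw2, w1Rw0, w1Rw1, w1Rw2, w2Rw0, w2Rw1, w2Rw2
Branch closes: r and not r both at w1.
Every branch closes (one shown): unsatisfiable in S5.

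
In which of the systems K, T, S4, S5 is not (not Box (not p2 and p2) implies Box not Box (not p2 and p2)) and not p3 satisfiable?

K

K-tableau for the formula:
1. not (not Box (not p2 and p2) implies Box not Box (not p2 and p2)) and not p3, w0
2. not (not Box (not p2 and p2) implies Box not Box (not p2 and p2)), w0
3. not p3, w0
4. not Box (not p2 and p2), w0
5. not Box not Box (not p2 and p2), w0
6. not (not p2 and p2), w1
7. not p2, w1
8. Box (not p2 and p2), w2
Accessibility: w0Rw1, w0Rw2
Complete open branch: satisfiable in K.
T-tableau for the formula:
1. not (not Box (not p2 and p2) implies Box not Box (not p2 and p2)) and not p3, w0
2. not (not Box (not p2 and p2) implies Box not Box (not p2 and p2)), w0
3. not p3, w0
4. not Box (not p2 and p2), w0
5. not Box not Box (not p2 and p2), w0
6. not (not p2 and p2), w1
7. not p2, w1
8. Box (not p2 and p2), w2
9. not p2 and p2, w2
10. not p2, w2
11. p2, w2
Accessibility: w0Rw0, w0Rw1, w0Rw2, w1Rw1, w2Rw2
Branch closes: p2 and not p2 both at w2.
Every branch closes (one shown): unsatisfiable in T, hence also in S4, S5 (every S4/S5-frame is a T-frame).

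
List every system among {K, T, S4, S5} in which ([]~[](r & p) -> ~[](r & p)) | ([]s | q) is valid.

T, S4, S5

K-tableau for the negation ~(([]~[](r & p) -> ~[](r & p)) | ([]s | q)):
1. ~(([]~[](r & p) -> ~[](r & p)) | ([]s | q)), w0
2. ~([]~[](r & p) -> ~[](r & p)), w0
3. ~([]s | q), w0
4. []~[](r & p), w0
5. [](r & p), w0
6. ~[]s, w0
7. ~q, w0
8. ~s, w1
9. ~[](r & p), w1
10. r & p, w1
11. r, w1
12. p, w1
13. ~(r & p), w2
14. ~p, w2
Accessibility: w0Rw1, w1Rw2
Complete open branch: countermodel on a K-frame, so not valid in K.
T-tableau for the negation ~(([]~[](r & p) -> ~[](r & p)) | ([]s | q)):
1. ~(([]~[](r & p) -> ~[](r & p)) | ([]s | q)), w0
2. ~([]~[](r & p) -> ~[](r & p)), w0
3. ~([]s | q), w0
4. []~[](r & p), w0
5. [](r & p), w0
6. ~[]s, w0
7. ~q, w0
8. ~[](r & p), w0
9. r & p, w0
10. r, w0
11. p, w0
12. ~s, w1
13. ~[](r & p), w1
14. r & p, w1
15. r, w1
16. p, w1
17. ~(r & p), w2
18. ~[](r & p), w2
19. r & p, w2
20. r, w2
21. p, w2
22. ~p, w2
Accessibility: w0Rw0, w0Rw1, w0Rw2, w1Rw1, w2Rw2
Branch closes: p and ~p both at w2.
Every branch closes (one shown): valid in T, hence also in S4, S5 (every theorem of T is a theorem of S4 and S5).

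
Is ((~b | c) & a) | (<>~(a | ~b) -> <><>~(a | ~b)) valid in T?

Valid in T

Tableau for the negation ~(((~b | c) & a) | (<>~(a | ~b) -> <><>~(a | ~b))):
1. ~(((~b | c) & a) | (<>~(a | ~b) -> <><>~(a | ~b))), u
2. ~((~b | c) & a), u   [~|-rule on 1]
3. ~(<>~(a | ~b) -> <><>~(a | ~b)), u   [~|-rule on 1]
4. <>~(a | ~b), u   [~->-rule on 3]
5. ~<><>~(a | ~b), u   [~->-rule on 3]
6. ~<>~(a | ~b), u   [~<>-rule on 5 via uRu]
7. a | ~b, u   [~<>-rule on 6 via uRu]
8. ~(~b | c), u   [~&-rule on 2 (branches; this branch)]
9. b, u   [~|-rule on 8]
10. ~c, u   [~|-rule on 8]
11. a, u   [|-rule on 7 (branches; this branch)]
12. ~(a | ~b), v   [<>-rule on 4: fresh world v, uRv]
13. ~a, v   [~|-rule on 12]
14. b, v   [~|-rule on 12]
15. ~<>~(a | ~b), v   [~<>-rule on 5 via uRv]
16. a | ~b, v   [~<>-rule on 6 via uRv]
17. ~b, v   [|-rule on 16 (branches; this branch)]
Accessibility: uRu, uRv, vRv
Branch closes: b and ~b both at v.
Every branch of the negation's tableau closes; the branch above is one of them.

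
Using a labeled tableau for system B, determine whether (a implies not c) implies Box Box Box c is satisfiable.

1. (a implies not c) implies Box Box Box c, w0
2. Box Box Box c, w0
3. Box Box c, w0
4. Box c, w0
5. c, w0
Accessibility: w0Rw0

Satisfiable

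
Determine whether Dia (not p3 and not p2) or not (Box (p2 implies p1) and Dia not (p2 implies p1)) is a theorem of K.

Valid in K

Tableau for the negation not (Dia (not p3 and not p2) or not (Box (p2 implies p1) and Dia not (p2 implies p1))):
1. not (Dia (not p3 and not p2) or not (Box (p2 implies p1) and Dia not (p2 implies p1))), w0
2. not Dia (not p3 and not p2), w0   [neg-or-rule on 1]
3. Box (p2 implies p1) and Dia not (p2 implies p1), w0   [neg-or-rule on 1]
4. Box (p2 implies p1), w0   [and-rule on 3]
5. Dia not (p2 implies p1), w0   [and-rule on 3]
6. not (p2 implies p1), w1   [Dia-rule on 5: fresh world w1, w0Rw1]
7. p2, w1   [neg-implies-rule on 6]
8. not p1, w1   [neg-implies-rule on 6]
9. not (not p3 and not p2), w1   [neg-Dia-rule on 2 via w0Rw1]
10. p2 implies p1, w1   [Box-rule on 4 via w0Rw1]
11. p1, w1   [implies-rule on 10 (branches; this branch)]
Accessibility: w0Rw1
Branch closes: p1 and not p1 both at w1.
Every branch of the negation's tableau closes; the branch above is one of them.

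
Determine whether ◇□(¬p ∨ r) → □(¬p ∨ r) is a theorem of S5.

Tableau for the negation ¬(◇□(¬p ∨ r) → □(¬p ∨ r)):
1. ¬(◇□(¬p ∨ r) → □(¬p ∨ r)), w0
2. ◇□(¬p ∨ r), w0
3. ¬□(¬p ∨ r), w0
4. □(¬p ∨ r), w1
5. ¬p ∨ r, w0
6. ¬p ∨ r, w1
7. r, w0
8. r, w1
9. ¬(¬p ∨ r), w2
10. p, w2
11. ¬r, w2
12. ¬p ∨ r, w2
13. r, w2
Accessibility: w0Rw0, w0Rw1, w0Rw2, w1Rw0, w1Rw1, w1Rw2, w2Rw0, w2Rw1, w2Rw2
Branch closes: r and ¬r both at w2.
Every branch of the negation's tableau closes; the branch above is one of them.

Valid in S5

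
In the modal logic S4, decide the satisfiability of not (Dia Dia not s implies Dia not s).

1. not (Dia Dia not s implies Dia not s), u
2. Dia Dia not s, u
3. not Dia not s, u
4. s, u
5. Dia not s, v
6. s, v
7. not s, w
8. s, w
Accessibility: uRu, uRv, uRw, vRv, vRw, wRw
Branch closes: s and not s both at w.
(One branch shown.) All branches close.

Unsatisfiable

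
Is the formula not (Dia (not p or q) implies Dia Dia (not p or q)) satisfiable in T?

Unsatisfiable

1. not (Dia (not p or q) implies Dia Dia (not p or q)), 0
2. Dia (not p or q), 0
3. not Dia Dia (not p or q), 0
4. not Dia (not p or q), 0
5. not (not p or q), 0
6. p, 0
7. not q, 0
8. not p or q, 1
9. not Dia (not p or q), 1
10. not (not p or q), 1
11. p, 1
12. not q, 1
13. q, 1
Accessibility: 0R0, 0R1, 1R1
Branch closes: q and not q both at 1.
(One branch shown.) All branches close.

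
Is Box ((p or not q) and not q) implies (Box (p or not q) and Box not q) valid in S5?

Tableau for the negation not (Box ((p or not q) and not q) implies (Box (p or not q) and Box not q)):
1. not (Box ((p or not q) and not q) implies (Box (p or not q) and Box not q)), w0
2. Box ((p or not q) and not q), w0
3. not (Box (p or not q) and Box not q), w0
4. (p or not q) and not q, w0
5. p or not q, w0
6. not q, w0
7. not Box (p or not q), w0
8. not (p or not q), w1
9. not p, w1
10. q, w1
11. (p or not q) and not q, w1
12. p or not q, w1
13. not q, w1
Accessibility: w0Rw0, w0Rw1, w1Rw0, w1Rw1
Branch closes: q and not q both at w1.
Every branch of the negation's tableau closes; the branch above is one of them.

Yes, valid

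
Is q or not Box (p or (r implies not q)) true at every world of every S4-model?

Invalid (countermodel exists)

Tableau for the negation not (q or not Box (p or (r implies not q))):
1. not (q or not Box (p or (r implies not q))), u
2. not q, u   [neg-or-rule on 1]
3. Box (p or (r implies not q)), u   [neg-or-rule on 1]
4. p or (r implies not q), u   [Box-rule on 3 via uRu]
5. r implies not q, u   [or-rule on 4 (branches; this branch)]
Accessibility: uRu
The negation has an open branch (countermodel exists).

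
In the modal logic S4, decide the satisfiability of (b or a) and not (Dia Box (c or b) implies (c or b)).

1. (b or a) and not (Dia Box (c or b) implies (c or b)), w0
2. b or a, w0
3. not (Dia Box (c or b) implies (c or b)), w0
4. Dia Box (c or b), w0
5. not (c or b), w0
6. not c, w0
7. not b, w0
8. a, w0
9. Box (c or b), w1
10. c or b, w1
11. b, w1
Accessibility: w0Rw0, w0Rw1, w1Rw1

Yes, satisfiable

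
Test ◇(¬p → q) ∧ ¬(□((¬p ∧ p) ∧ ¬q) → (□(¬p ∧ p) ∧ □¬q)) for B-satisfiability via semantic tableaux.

1. ◇(¬p → q) ∧ ¬(□((¬p ∧ p) ∧ ¬q) → (□(¬p ∧ p) ∧ □¬q)), w0
2. ◇(¬p → q), w0   [∧-rule on 1]
3. ¬(□((¬p ∧ p) ∧ ¬q) → (□(¬p ∧ p) ∧ □¬q)), w0   [∧-rule on 1]
4. □((¬p ∧ p) ∧ ¬q), w0   [¬→-rule on 3]
5. ¬(□(¬p ∧ p) ∧ □¬q), w0   [¬→-rule on 3]
6. (¬p ∧ p) ∧ ¬q, w0   [□-rule on 4 via w0Rw0]
7. ¬p ∧ p, w0   [∧-rule on 6]
8. ¬q, w0   [∧-rule on 6]
9. ¬p, w0   [∧-rule on 7]
10. p, w0   [∧-rule on 7]
Accessibility: w0Rw0
Branch closes: p and ¬p both at w0.
(One branch shown.) All branches close.

No, unsatisfiable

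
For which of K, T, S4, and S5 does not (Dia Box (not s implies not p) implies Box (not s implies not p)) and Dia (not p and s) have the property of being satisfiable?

S4-tableau for the formula:
1. not (Dia Box (not s implies not p) implies Box (not s implies not p)) and Dia (not p and s), 0
2. not (Dia Box (not s implies not p) implies Box (not s implies not p)), 0
3. Dia (not p and s), 0
4. Dia Box (not s implies not p), 0
5. not Box (not s implies not p), 0
6. not p and s, 1
7. not p, 1
8. s, 1
9. Box (not s implies not p), 2
10. not s implies not p, 2
11. not p, 2
12. not (not s implies not p), 3
13. not s, 3
14. p, 3
Accessibility: 0R0, 0R1, 0R2, 0R3, 1R1, 2R2, 3R3
Complete open branch: satisfiable in S4, hence also in K, T (this S4-model is also a K-model and a T-model).
S5-tableau for the formula:
1. not (Dia Box (not s implies not p) implies Box (not s implies not p)) and Dia (not p and s), 0
2. not (Dia Box (not s implies not p) implies Box (not s implies not p)), 0
3. Dia (not p and s), 0
4. Dia Box (not s implies not p), 0
5. not Box (not s implies not p), 0
6. not p and s, 1
7. not p, 1
8. s, 1
9. Box (not s implies not p), 2
10. not s implies not p, 0
11. not s implies not p, 1
12. not s implies not p, 2
13. not p, 0
14. not p, 2
15. not (not s implies not p), 3
16. not s, 3
17. p, 3
18. not s implies not p, 3
19. not p, 3
Accessibility: 0R0, 0R1, 0R2, 0R3, 1R0, 1R1, 1R2, 1R3, 2R0, 2R1, 2R2, 2R3, 3R0, 3R1, 3R2, 3R3
Branch closes: p and not p both at 3.
Every branch closes (one shown): unsatisfiable in S5.

K, T, S4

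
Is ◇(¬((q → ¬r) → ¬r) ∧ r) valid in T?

No, not valid

Tableau for the negation ¬◇(¬((q → ¬r) → ¬r) ∧ r):
1. ¬◇(¬((q → ¬r) → ¬r) ∧ r), 0
2. ¬(¬((q → ¬r) → ¬r) ∧ r), 0
3. ¬r, 0
Accessibility: 0R0
The negation has an open branch (countermodel exists).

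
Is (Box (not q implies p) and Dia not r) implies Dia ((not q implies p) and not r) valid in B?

Tableau for the negation not ((Box (not q implies p) and Dia not r) implies Dia ((not q implies p) and not r)):
1. not ((Box (not q implies p) and Dia not r) implies Dia ((not q implies p) and not r)), 0
2. Box (not q implies p) and Dia not r, 0
3. not Dia ((not q implies p) and not r), 0
4. Box (not q implies p), 0
5. Dia not r, 0
6. not ((not q implies p) and not r), 0
7. not q implies p, 0
8. r, 0
9. p, 0
10. not r, 1
11. not ((not q implies p) and not r), 1
12. not q implies p, 1
13. not (not q implies p), 1
14. not q, 1
15. not p, 1
16. p, 1
Accessibility: 0R0, 0R1, 1R0, 1R1
Branch closes: p and not p both at 1.
Every branch of the negation's tableau closes; the branch above is one of them.

Valid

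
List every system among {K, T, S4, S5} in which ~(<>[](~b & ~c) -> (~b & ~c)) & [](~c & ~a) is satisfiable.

K, T, S4

S5-tableau for the formula:
1. ~(<>[](~b & ~c) -> (~b & ~c)) & [](~c & ~a), 0
2. ~(<>[](~b & ~c) -> (~b & ~c)), 0
3. [](~c & ~a), 0
4. <>[](~b & ~c), 0
5. ~(~b & ~c), 0
6. ~c & ~a, 0
7. ~c, 0
8. ~a, 0
9. b, 0
10. [](~b & ~c), 1
11. ~c & ~a, 1
12. ~c, 1
13. ~a, 1
14. ~b & ~c, 0
15. ~b, 0
Accessibility: 0R0, 0R1, 1R0, 1R1
Branch closes: b and ~b both at 0.
Every branch closes (one shown): unsatisfiable in S5.
S4-tableau for the formula:
1. ~(<>[](~b & ~c) -> (~b & ~c)) & [](~c & ~a), 0
2. ~(<>[](~b & ~c) -> (~b & ~c)), 0
3. [](~c & ~a), 0
4. <>[](~b & ~c), 0
5. ~(~b & ~c), 0
6. ~c & ~a, 0
7. ~c, 0
8. ~a, 0
9. b, 0
10. [](~b & ~c), 1
11. ~c & ~a, 1
12. ~c, 1
13. ~a, 1
14. ~b & ~c, 1
15. ~b, 1
Accessibility: 0R0, 0R1, 1R1
Complete open branch: satisfiable in S4, hence also in K, T (this S4-model is also a K-model and a T-model).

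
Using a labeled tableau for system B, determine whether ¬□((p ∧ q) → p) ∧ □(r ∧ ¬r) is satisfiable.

No, unsatisfiable

1. ¬□((p ∧ q) → p) ∧ □(r ∧ ¬r), u
2. ¬□((p ∧ q) → p), u
3. □(r ∧ ¬r), u
4. r ∧ ¬r, u
5. r, u
6. ¬r, u
Accessibility: uRu
Branch closes: r and ¬r both at u.
(One branch shown.) All branches close.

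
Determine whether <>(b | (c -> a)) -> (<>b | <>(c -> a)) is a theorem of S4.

Yes, valid

Tableau for the negation ~(<>(b | (c -> a)) -> (<>b | <>(c -> a))):
1. ~(<>(b | (c -> a)) -> (<>b | <>(c -> a))), w0
2. <>(b | (c -> a)), w0   [~->-rule on 1]
3. ~(<>b | <>(c -> a)), w0   [~->-rule on 1]
4. ~<>b, w0   [~|-rule on 3]
5. ~<>(c -> a), w0   [~|-rule on 3]
6. ~b, w0   [~<>-rule on 4 via w0Rw0]
7. ~(c -> a), w0   [~<>-rule on 5 via w0Rw0]
8. c, w0   [~->-rule on 7]
9. ~a, w0   [~->-rule on 7]
10. b | (c -> a), w1   [<>-rule on 2: fresh world w1, w0Rw1]
11. ~b, w1   [~<>-rule on 4 via w0Rw1]
12. ~(c -> a), w1   [~<>-rule on 5 via w0Rw1]
13. c, w1   [~->-rule on 12]
14. ~a, w1   [~->-rule on 12]
15. c -> a, w1   [|-rule on 10 (branches; this branch)]
16. a, w1   [->-rule on 15 (branches; this branch)]
Accessibility: w0Rw0, w0Rw1, w1Rw1
Branch closes: a and ~a both at w1.
All branches of the negation close; one closing branch shown above.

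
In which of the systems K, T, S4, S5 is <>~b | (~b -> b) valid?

T, S4, S5

T-tableau for the negation ~(<>~b | (~b -> b)):
1. ~(<>~b | (~b -> b)), w0
2. ~<>~b, w0   [~|-rule on 1]
3. ~(~b -> b), w0   [~|-rule on 1]
4. ~b, w0   [~->-rule on 3]
5. b, w0   [~<>-rule on 2 via w0Rw0]
Accessibility: w0Rw0
Branch closes: b and ~b both at w0.
Every branch closes (one shown): valid in T, hence also in S4, S5 (every theorem of T is a theorem of S4 and S5).
K-tableau for the negation ~(<>~b | (~b -> b)):
1. ~(<>~b | (~b -> b)), w0
2. ~<>~b, w0   [~|-rule on 1]
3. ~(~b -> b), w0   [~|-rule on 1]
4. ~b, w0   [~->-rule on 3]
Complete open branch: countermodel on a K-frame, so not valid in K.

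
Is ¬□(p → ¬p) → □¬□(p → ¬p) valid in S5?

Yes, valid

Tableau for the negation ¬(¬□(p → ¬p) → □¬□(p → ¬p)):
1. ¬(¬□(p → ¬p) → □¬□(p → ¬p)), u
2. ¬□(p → ¬p), u   [¬→-rule on 1]
3. ¬□¬□(p → ¬p), u   [¬→-rule on 1]
4. ¬(p → ¬p), v   [¬□-rule on 2: fresh world v, uRv]
5. p, v   [¬→-rule on 4]
6. □(p → ¬p), w   [¬□-rule on 3: fresh world w, uRw]
7. p → ¬p, u   [□-rule on 6 via wRu]
8. p → ¬p, v   [□-rule on 6 via wRv]
9. p → ¬p, w   [□-rule on 6 via wRw]
10. ¬p, u   [→-rule on 7 (branches; this branch)]
11. ¬p, v   [→-rule on 8 (branches; this branch)]
Accessibility: uRu, uRv, uRw, vRu, vRv, vRw, wRu, wRv, wRw
Branch closes: p and ¬p both at v.
All branches of the negation close; one closing branch shown above.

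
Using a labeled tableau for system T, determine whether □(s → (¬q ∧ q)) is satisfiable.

Yes, satisfiable

1. □(s → (¬q ∧ q)), 0
2. s → (¬q ∧ q), 0
3. ¬s, 0
Accessibility: 0R0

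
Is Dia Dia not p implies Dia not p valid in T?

Not valid

Tableau for the negation not (Dia Dia not p implies Dia not p):
1. not (Dia Dia not p implies Dia not p), 0
2. Dia Dia not p, 0
3. not Dia not p, 0
4. p, 0
5. Dia not p, 1
6. p, 1
7. not p, 2
Accessibility: 0R0, 0R1, 1R1, 1R2, 2R2
The negation has an open branch (countermodel exists).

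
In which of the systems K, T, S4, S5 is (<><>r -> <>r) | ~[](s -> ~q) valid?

S4, S5

S4-tableau for the negation ~((<><>r -> <>r) | ~[](s -> ~q)):
1. ~((<><>r -> <>r) | ~[](s -> ~q)), w0
2. ~(<><>r -> <>r), w0
3. [](s -> ~q), w0
4. <><>r, w0
5. ~<>r, w0
6. s -> ~q, w0
7. ~r, w0
8. ~q, w0
9. <>r, w1
10. s -> ~q, w1
11. ~r, w1
12. ~q, w1
13. r, w2
14. s -> ~q, w2
15. ~r, w2
Accessibility: w0Rw0, w0Rw1, w0Rw2, w1Rw1, w1Rw2, w2Rw2
Branch closes: r and ~r both at w2.
Every branch closes (one shown): valid in S4, hence also in S5 (every theorem of S4 is a theorem of S5).
T-tableau for the negation ~((<><>r -> <>r) | ~[](s -> ~q)):
1. ~((<><>r -> <>r) | ~[](s -> ~q)), w0
2. ~(<><>r -> <>r), w0
3. [](s -> ~q), w0
4. <><>r, w0
5. ~<>r, w0
6. s -> ~q, w0
7. ~r, w0
8. ~q, w0
9. <>r, w1
10. s -> ~q, w1
11. ~r, w1
12. ~q, w1
13. r, w2
Accessibility: w0Rw0, w0Rw1, w1Rw1, w1Rw2, w2Rw2
Complete open branch: countermodel on a T-frame, so not valid in T, nor in K (the same frame is also a K-frame).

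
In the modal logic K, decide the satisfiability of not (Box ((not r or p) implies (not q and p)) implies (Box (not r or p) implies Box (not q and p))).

1. not (Box ((not r or p) implies (not q and p)) implies (Box (not r or p) implies Box (not q and p))), 0
2. Box ((not r or p) implies (not q and p)), 0
3. not (Box (not r or p) implies Box (not q and p)), 0
4. Box (not r or p), 0
5. not Box (not q and p), 0
6. not (not q and p), 1
7. (not r or p) implies (not q and p), 1
8. not r or p, 1
9. not p, 1
10. not (not r or p), 1
11. r, 1
12. p, 1
Accessibility: 0R1
Branch closes: p and not p both at 1.
(One branch shown.) All branches close.

No, unsatisfiable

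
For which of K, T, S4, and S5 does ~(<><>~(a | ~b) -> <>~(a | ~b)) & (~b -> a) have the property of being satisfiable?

K, T

T-tableau for the formula:
1. ~(<><>~(a | ~b) -> <>~(a | ~b)) & (~b -> a), w0
2. ~(<><>~(a | ~b) -> <>~(a | ~b)), w0
3. ~b -> a, w0
4. <><>~(a | ~b), w0
5. ~<>~(a | ~b), w0
6. a | ~b, w0
7. a, w0
8. ~b, w0
9. <>~(a | ~b), w1
10. a | ~b, w1
11. ~b, w1
12. ~(a | ~b), w2
13. ~a, w2
14. b, w2
Accessibility: w0Rw0, w0Rw1, w1Rw1, w1Rw2, w2Rw2
Complete open branch: satisfiable in T, hence also in K (this T-model is also a K-model).
S4-tableau for the formula:
1. ~(<><>~(a | ~b) -> <>~(a | ~b)) & (~b -> a), w0
2. ~(<><>~(a | ~b) -> <>~(a | ~b)), w0
3. ~b -> a, w0
4. <><>~(a | ~b), w0
5. ~<>~(a | ~b), w0
6. a | ~b, w0
7. a, w0
8. ~b, w0
9. <>~(a | ~b), w1
10. a | ~b, w1
11. ~b, w1
12. ~(a | ~b), w2
13. ~a, w2
14. b, w2
15. a | ~b, w2
16. ~b, w2
Accessibility: w0Rw0, w0Rw1, w0Rw2, w1Rw1, w1Rw2, w2Rw2
Branch closes: b and ~b both at w2.
Every branch closes (one shown): unsatisfiable in S4, hence also in S5 (every S5-frame is an S4-frame).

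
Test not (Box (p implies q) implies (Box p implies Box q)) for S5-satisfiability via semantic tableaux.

Unsatisfiable (every branch closes)

1. not (Box (p implies q) implies (Box p implies Box q)), u
2. Box (p implies q), u   [neg-implies-rule on 1]
3. not (Box p implies Box q), u   [neg-implies-rule on 1]
4. Box p, u   [neg-implies-rule on 3]
5. not Box q, u   [neg-implies-rule on 3]
6. p implies q, u   [Box-rule on 2 via uRu]
7. p, u   [Box-rule on 4 via uRu]
8. q, u   [implies-rule on 6 (branches; this branch)]
9. not q, v   [neg-Box-rule on 5: fresh world v, uRv]
10. p implies q, v   [Box-rule on 2 via uRv]
11. p, v   [Box-rule on 4 via uRv]
12. q, v   [implies-rule on 10 (branches; this branch)]
Accessibility: uRu, uRv, vRu, vRv
Branch closes: q and not q both at v.
Every branch closes; the branch above is one of them.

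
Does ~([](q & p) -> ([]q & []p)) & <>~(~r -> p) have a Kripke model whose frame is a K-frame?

1. ~([](q & p) -> ([]q & []p)) & <>~(~r -> p), 0
2. ~([](q & p) -> ([]q & []p)), 0   [&-rule on 1]
3. <>~(~r -> p), 0   [&-rule on 1]
4. [](q & p), 0   [~->-rule on 2]
5. ~([]q & []p), 0   [~->-rule on 2]
6. ~[]p, 0   [~&-rule on 5 (branches; this branch)]
7. ~(~r -> p), 1   [<>-rule on 3: fresh world 1, 0R1]
8. ~r, 1   [~->-rule on 7]
9. ~p, 1   [~->-rule on 7]
10. q & p, 1   [[]-rule on 4 via 0R1]
11. q, 1   [&-rule on 10]
12. p, 1   [&-rule on 10]
Accessibility: 0R1
Branch closes: p and ~p both at 1.
Every branch closes; the branch above is one of them.

No, unsatisfiable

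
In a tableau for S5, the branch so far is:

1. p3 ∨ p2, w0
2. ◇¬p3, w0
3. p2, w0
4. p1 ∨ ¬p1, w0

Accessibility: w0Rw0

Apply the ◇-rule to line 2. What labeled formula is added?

a fresh world w1 with w0Rw1, and ¬p3 at w1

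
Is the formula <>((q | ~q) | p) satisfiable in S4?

Satisfiable

1. <>((q | ~q) | p), 0
2. (q | ~q) | p, 1   [<>-rule on 1: fresh world 1, 0R1]
3. p, 1   [|-rule on 2 (branches; this branch)]
Accessibility: 0R0, 0R1, 1R1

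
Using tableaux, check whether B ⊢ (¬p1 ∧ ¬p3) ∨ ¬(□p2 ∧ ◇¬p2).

Tableau for the negation ¬((¬p1 ∧ ¬p3) ∨ ¬(□p2 ∧ ◇¬p2)):
1. ¬((¬p1 ∧ ¬p3) ∨ ¬(□p2 ∧ ◇¬p2)), 0
2. ¬(¬p1 ∧ ¬p3), 0
3. □p2 ∧ ◇¬p2, 0
4. □p2, 0
5. ◇¬p2, 0
6. p2, 0
7. p3, 0
8. ¬p2, 1
9. p2, 1
Accessibility: 0R0, 0R1, 1R0, 1R1
Branch closes: p2 and ¬p2 both at 1.
Every branch of the negation's tableau closes; the branch above is one of them.

Yes, valid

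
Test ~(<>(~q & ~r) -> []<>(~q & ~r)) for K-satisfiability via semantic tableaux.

1. ~(<>(~q & ~r) -> []<>(~q & ~r)), u
2. <>(~q & ~r), u   [~->-rule on 1]
3. ~[]<>(~q & ~r), u   [~->-rule on 1]
4. ~q & ~r, v   [<>-rule on 2: fresh world v, uRv]
5. ~q, v   [&-rule on 4]
6. ~r, v   [&-rule on 4]
7. ~<>(~q & ~r), w   [~[]-rule on 3: fresh world w, uRw]
Accessibility: uRv, uRw

Satisfiable (open branch found)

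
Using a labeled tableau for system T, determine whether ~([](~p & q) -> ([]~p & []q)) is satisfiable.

No, unsatisfiable

1. ~([](~p & q) -> ([]~p & []q)), w0
2. [](~p & q), w0   [~->-rule on 1]
3. ~([]~p & []q), w0   [~->-rule on 1]
4. ~p & q, w0   [[]-rule on 2 via w0Rw0]
5. ~p, w0   [&-rule on 4]
6. q, w0   [&-rule on 4]
7. ~[]q, w0   [~&-rule on 3 (branches; this branch)]
8. ~q, w1   [~[]-rule on 7: fresh world w1, w0Rw1]
9. ~p & q, w1   [[]-rule on 2 via w0Rw1]
10. ~p, w1   [&-rule on 9]
11. q, w1   [&-rule on 9]
Accessibility: w0Rw0, w0Rw1, w1Rw1
Branch closes: q and ~q both at w1.
All branches of the tableau close; one closing branch shown above.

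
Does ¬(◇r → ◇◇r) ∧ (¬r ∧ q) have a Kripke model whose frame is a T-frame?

1. ¬(◇r → ◇◇r) ∧ (¬r ∧ q), 0
2. ¬(◇r → ◇◇r), 0   [∧-rule on 1]
3. ¬r ∧ q, 0   [∧-rule on 1]
4. ◇r, 0   [¬→-rule on 2]
5. ¬◇◇r, 0   [¬→-rule on 2]
6. ¬r, 0   [∧-rule on 3]
7. q, 0   [∧-rule on 3]
8. ¬◇r, 0   [¬◇-rule on 5 via 0R0]
9. r, 1   [◇-rule on 4: fresh world 1, 0R1]
10. ¬◇r, 1   [¬◇-rule on 5 via 0R1]
11. ¬r, 1   [¬◇-rule on 8 via 0R1]
Accessibility: 0R0, 0R1, 1R1
Branch closes: r and ¬r both at 1.
(One branch shown.) All branches close.

Unsatisfiable (every branch closes)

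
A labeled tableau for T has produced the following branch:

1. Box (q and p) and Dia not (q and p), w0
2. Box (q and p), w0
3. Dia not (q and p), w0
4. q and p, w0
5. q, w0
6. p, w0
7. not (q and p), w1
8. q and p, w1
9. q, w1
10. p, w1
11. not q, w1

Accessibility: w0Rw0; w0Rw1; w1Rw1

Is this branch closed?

Both q and not q appear at w1.

Yes, closed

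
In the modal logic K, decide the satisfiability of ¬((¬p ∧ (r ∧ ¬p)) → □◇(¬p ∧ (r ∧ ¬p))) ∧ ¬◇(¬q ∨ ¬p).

1. ¬((¬p ∧ (r ∧ ¬p)) → □◇(¬p ∧ (r ∧ ¬p))) ∧ ¬◇(¬q ∨ ¬p), w0
2. ¬((¬p ∧ (r ∧ ¬p)) → □◇(¬p ∧ (r ∧ ¬p))), w0
3. ¬◇(¬q ∨ ¬p), w0
4. ¬p ∧ (r ∧ ¬p), w0
5. ¬□◇(¬p ∧ (r ∧ ¬p)), w0
6. ¬p, w0
7. r ∧ ¬p, w0
8. r, w0
9. ¬◇(¬p ∧ (r ∧ ¬p)), w1
10. ¬(¬q ∨ ¬p), w1
11. q, w1
12. p, w1
Accessibility: w0Rw1

Yes, satisfiable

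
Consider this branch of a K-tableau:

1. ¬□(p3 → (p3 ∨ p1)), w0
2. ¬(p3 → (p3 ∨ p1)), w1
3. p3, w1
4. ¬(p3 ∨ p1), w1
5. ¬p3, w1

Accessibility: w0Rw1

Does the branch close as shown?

Both p3 and ¬p3 appear at w1.

Yes, closed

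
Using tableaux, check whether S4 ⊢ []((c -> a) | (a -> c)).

Valid

Tableau for the negation ~[]((c -> a) | (a -> c)):
1. ~[]((c -> a) | (a -> c)), w0
2. ~((c -> a) | (a -> c)), w1
3. ~(c -> a), w1
4. ~(a -> c), w1
5. c, w1
6. ~a, w1
7. a, w1
8. ~c, w1
Accessibility: w0Rw0, w0Rw1, w1Rw1
Branch closes: a and ~a both at w1.
All branches of the negation close; one closing branch shown above.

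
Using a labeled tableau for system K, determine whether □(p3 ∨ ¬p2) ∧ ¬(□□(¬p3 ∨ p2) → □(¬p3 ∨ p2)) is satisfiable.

Satisfiable

1. □(p3 ∨ ¬p2) ∧ ¬(□□(¬p3 ∨ p2) → □(¬p3 ∨ p2)), u
2. □(p3 ∨ ¬p2), u
3. ¬(□□(¬p3 ∨ p2) → □(¬p3 ∨ p2)), u
4. □□(¬p3 ∨ p2), u
5. ¬□(¬p3 ∨ p2), u
6. ¬(¬p3 ∨ p2), v
7. p3, v
8. ¬p2, v
9. p3 ∨ ¬p2, v
10. □(¬p3 ∨ p2), v
Accessibility: uRv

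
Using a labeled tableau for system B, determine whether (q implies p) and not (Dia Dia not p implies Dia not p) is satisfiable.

Satisfiable (open branch found)

1. (q implies p) and not (Dia Dia not p implies Dia not p), 0
2. q implies p, 0   [and-rule on 1]
3. not (Dia Dia not p implies Dia not p), 0   [and-rule on 1]
4. Dia Dia not p, 0   [neg-implies-rule on 3]
5. not Dia not p, 0   [neg-implies-rule on 3]
6. p, 0   [neg-Dia-rule on 5 via 0R0]
7. Dia not p, 1   [Dia-rule on 4: fresh world 1, 0R1]
8. p, 1   [neg-Dia-rule on 5 via 0R1]
9. not p, 2   [Dia-rule on 7: fresh world 2, 1R2]
Accessibility: 0R0, 0R1, 1R0, 1R1, 1R2, 2R1, 2R2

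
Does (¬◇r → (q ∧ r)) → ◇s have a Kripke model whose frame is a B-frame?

Satisfiable (open branch found)

1. (¬◇r → (q ∧ r)) → ◇s, w0
2. ◇s, w0   [→-rule on 1 (branches; this branch)]
3. s, w1   [◇-rule on 2: fresh world w1, w0Rw1]
Accessibility: w0Rw0, w0Rw1, w1Rw0, w1Rw1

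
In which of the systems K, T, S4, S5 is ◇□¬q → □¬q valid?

S5-tableau for the negation ¬(◇□¬q → □¬q):
1. ¬(◇□¬q → □¬q), u
2. ◇□¬q, u
3. ¬□¬q, u
4. □¬q, v
5. ¬q, u
6. ¬q, v
7. q, w
8. ¬q, w
Accessibility: uRu, uRv, uRw, vRu, vRv, vRw, wRu, wRv, wRw
Branch closes: q and ¬q both at w.
Every branch closes (one shown): valid in S5.
S4-tableau for the negation ¬(◇□¬q → □¬q):
1. ¬(◇□¬q → □¬q), u
2. ◇□¬q, u
3. ¬□¬q, u
4. □¬q, v
5. ¬q, v
6. q, w
Accessibility: uRu, uRv, uRw, vRv, wRw
Complete open branch: countermodel on an S4-frame, so not valid in S4, nor in K, T (the same frame is also a K-frame and a T-frame).

S5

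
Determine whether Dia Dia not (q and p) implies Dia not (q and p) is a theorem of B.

Invalid (countermodel exists)

Tableau for the negation not (Dia Dia not (q and p) implies Dia not (q and p)):
1. not (Dia Dia not (q and p) implies Dia not (q and p)), u
2. Dia Dia not (q and p), u
3. not Dia not (q and p), u
4. q and p, u
5. q, u
6. p, u
7. Dia not (q and p), v
8. q and p, v
9. q, v
10. p, v
11. not (q and p), w
12. not p, w
Accessibility: uRu, uRv, vRu, vRv, vRw, wRv, wRw
The negation has an open branch (countermodel exists).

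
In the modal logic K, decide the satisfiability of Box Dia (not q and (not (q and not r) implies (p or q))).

1. Box Dia (not q and (not (q and not r) implies (p or q))), 0

Satisfiable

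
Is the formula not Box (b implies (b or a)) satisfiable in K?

No, unsatisfiable

1. not Box (b implies (b or a)), w0
2. not (b implies (b or a)), w1
3. b, w1
4. not (b or a), w1
5. not b, w1
6. not a, w1
Accessibility: w0Rw1
Branch closes: b and not b both at w1.
(One branch shown.) All branches close.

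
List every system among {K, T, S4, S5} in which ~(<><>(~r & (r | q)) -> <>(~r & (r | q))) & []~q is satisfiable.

K, T

S4-tableau for the formula:
1. ~(<><>(~r & (r | q)) -> <>(~r & (r | q))) & []~q, 0
2. ~(<><>(~r & (r | q)) -> <>(~r & (r | q))), 0
3. []~q, 0
4. <><>(~r & (r | q)), 0
5. ~<>(~r & (r | q)), 0
6. ~q, 0
7. ~(~r & (r | q)), 0
8. ~(r | q), 0
9. ~r, 0
10. <>(~r & (r | q)), 1
11. ~q, 1
12. ~(~r & (r | q)), 1
13. ~(r | q), 1
14. ~r, 1
15. ~r & (r | q), 2
16. ~r, 2
17. r | q, 2
18. ~q, 2
19. ~(~r & (r | q)), 2
20. q, 2
Accessibility: 0R0, 0R1, 0R2, 1R1, 1R2, 2R2
Branch closes: q and ~q both at 2.
Every branch closes (one shown): unsatisfiable in S4, hence also in S5 (every S5-frame is an S4-frame).
T-tableau for the formula:
1. ~(<><>(~r & (r | q)) -> <>(~r & (r | q))) & []~q, 0
2. ~(<><>(~r & (r | q)) -> <>(~r & (r | q))), 0
3. []~q, 0
4. <><>(~r & (r | q)), 0
5. ~<>(~r & (r | q)), 0
6. ~q, 0
7. ~(~r & (r | q)), 0
8. ~(r | q), 0
9. ~r, 0
10. <>(~r & (r | q)), 1
11. ~q, 1
12. ~(~r & (r | q)), 1
13. ~(r | q), 1
14. ~r, 1
15. ~r & (r | q), 2
16. ~r, 2
17. r | q, 2
18. q, 2
Accessibility: 0R0, 0R1, 1R1, 1R2, 2R2
Complete open branch: satisfiable in T, hence also in K (this T-model is also a K-model).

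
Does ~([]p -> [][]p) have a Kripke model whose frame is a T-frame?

Satisfiable

1. ~([]p -> [][]p), w0
2. []p, w0
3. ~[][]p, w0
4. p, w0
5. ~[]p, w1
6. p, w1
7. ~p, w2
Accessibility: w0Rw0, w0Rw1, w1Rw1, w1Rw2, w2Rw2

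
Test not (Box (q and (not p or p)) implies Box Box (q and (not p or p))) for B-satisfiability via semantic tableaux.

1. not (Box (q and (not p or p)) implies Box Box (q and (not p or p))), 0
2. Box (q and (not p or p)), 0
3. not Box Box (q and (not p or p)), 0
4. q and (not p or p), 0
5. q, 0
6. not p or p, 0
7. p, 0
8. not Box (q and (not p or p)), 1
9. q and (not p or p), 1
10. q, 1
11. not p or p, 1
12. p, 1
13. not (q and (not p or p)), 2
14. not q, 2
Accessibility: 0R0, 0R1, 1R0, 1R1, 1R2, 2R1, 2R2

Satisfiable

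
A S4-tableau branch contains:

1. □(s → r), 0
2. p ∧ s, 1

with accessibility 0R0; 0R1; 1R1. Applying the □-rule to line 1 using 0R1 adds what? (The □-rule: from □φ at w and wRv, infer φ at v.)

s → r, 1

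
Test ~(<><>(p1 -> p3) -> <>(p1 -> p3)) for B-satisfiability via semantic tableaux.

Satisfiable

1. ~(<><>(p1 -> p3) -> <>(p1 -> p3)), w0
2. <><>(p1 -> p3), w0   [~->-rule on 1]
3. ~<>(p1 -> p3), w0   [~->-rule on 1]
4. ~(p1 -> p3), w0   [~<>-rule on 3 via w0Rw0]
5. p1, w0   [~->-rule on 4]
6. ~p3, w0   [~->-rule on 4]
7. <>(p1 -> p3), w1   [<>-rule on 2: fresh world w1, w0Rw1]
8. ~(p1 -> p3), w1   [~<>-rule on 3 via w0Rw1]
9. p1, w1   [~->-rule on 8]
10. ~p3, w1   [~->-rule on 8]
11. p1 -> p3, w2   [<>-rule on 7: fresh world w2, w1Rw2]
12. p3, w2   [->-rule on 11 (branches; this branch)]
Accessibility: w0Rw0, w0Rw1, w1Rw0, w1Rw1, w1Rw2, w2Rw1, w2Rw2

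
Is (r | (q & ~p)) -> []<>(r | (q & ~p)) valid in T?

Tableau for the negation ~((r | (q & ~p)) -> []<>(r | (q & ~p))):
1. ~((r | (q & ~p)) -> []<>(r | (q & ~p))), 0
2. r | (q & ~p), 0
3. ~[]<>(r | (q & ~p)), 0
4. q & ~p, 0
5. q, 0
6. ~p, 0
7. ~<>(r | (q & ~p)), 1
8. ~(r | (q & ~p)), 1
9. ~r, 1
10. ~(q & ~p), 1
11. p, 1
Accessibility: 0R0, 0R1, 1R1
The negation has an open branch (countermodel exists).

Invalid (countermodel exists)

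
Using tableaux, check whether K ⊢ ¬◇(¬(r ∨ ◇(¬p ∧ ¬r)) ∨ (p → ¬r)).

Tableau for the negation ◇(¬(r ∨ ◇(¬p ∧ ¬r)) ∨ (p → ¬r)):
1. ◇(¬(r ∨ ◇(¬p ∧ ¬r)) ∨ (p → ¬r)), w0
2. ¬(r ∨ ◇(¬p ∧ ¬r)) ∨ (p → ¬r), w1
3. p → ¬r, w1
4. ¬r, w1
Accessibility: w0Rw1
The negation has an open branch (countermodel exists).

No, not valid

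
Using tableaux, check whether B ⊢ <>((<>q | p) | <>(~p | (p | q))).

Valid

Tableau for the negation ~<>((<>q | p) | <>(~p | (p | q))):
1. ~<>((<>q | p) | <>(~p | (p | q))), 0
2. ~((<>q | p) | <>(~p | (p | q))), 0
3. ~(<>q | p), 0
4. ~<>(~p | (p | q)), 0
5. ~<>q, 0
6. ~p, 0
7. ~(~p | (p | q)), 0
8. p, 0
9. ~(p | q), 0
Accessibility: 0R0
Branch closes: p and ~p both at 0.
All branches of the negation close; one closing branch shown above.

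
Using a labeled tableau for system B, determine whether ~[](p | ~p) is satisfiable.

Unsatisfiable (every branch closes)

1. ~[](p | ~p), 0
2. ~(p | ~p), 1
3. ~p, 1
4. p, 1
Accessibility: 0R0, 0R1, 1R0, 1R1
Branch closes: p and ~p both at 1.
All branches of the tableau close; one closing branch shown above.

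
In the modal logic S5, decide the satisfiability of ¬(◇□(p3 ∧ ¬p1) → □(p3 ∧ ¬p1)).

Unsatisfiable

1. ¬(◇□(p3 ∧ ¬p1) → □(p3 ∧ ¬p1)), u
2. ◇□(p3 ∧ ¬p1), u
3. ¬□(p3 ∧ ¬p1), u
4. □(p3 ∧ ¬p1), v
5. p3 ∧ ¬p1, u
6. p3, u
7. ¬p1, u
8. p3 ∧ ¬p1, v
9. p3, v
10. ¬p1, v
11. ¬(p3 ∧ ¬p1), w
12. p3 ∧ ¬p1, w
13. p3, w
14. ¬p1, w
15. p1, w
Accessibility: uRu, uRv, uRw, vRu, vRv, vRw, wRu, wRv, wRw
Branch closes: p1 and ¬p1 both at w.
(One branch shown.) All branches close.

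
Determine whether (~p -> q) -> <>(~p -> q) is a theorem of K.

Not valid

Tableau for the negation ~((~p -> q) -> <>(~p -> q)):
1. ~((~p -> q) -> <>(~p -> q)), w0
2. ~p -> q, w0   [~->-rule on 1]
3. ~<>(~p -> q), w0   [~->-rule on 1]
4. q, w0   [->-rule on 2 (branches; this branch)]
The negation has an open branch (countermodel exists).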